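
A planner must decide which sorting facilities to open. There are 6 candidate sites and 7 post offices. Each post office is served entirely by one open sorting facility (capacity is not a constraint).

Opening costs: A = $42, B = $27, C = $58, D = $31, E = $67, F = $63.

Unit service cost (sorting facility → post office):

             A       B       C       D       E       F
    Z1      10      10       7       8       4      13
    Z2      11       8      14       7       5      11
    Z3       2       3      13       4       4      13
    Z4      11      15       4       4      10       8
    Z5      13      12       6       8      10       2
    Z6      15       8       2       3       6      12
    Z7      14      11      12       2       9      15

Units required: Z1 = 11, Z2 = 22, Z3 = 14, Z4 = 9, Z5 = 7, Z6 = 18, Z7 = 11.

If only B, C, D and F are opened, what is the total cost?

Total cost: 560

Each post office is assigned to its cheapest site among the open ones.
{B, C, D, F}: Z1→C 7·11=77, Z2→D 7·22=154, Z3→B 3·14=42, Z4→C 4·9=36, Z5→F 2·7=14, Z6→C 2·18=36, Z7→D 2·11=22. Service 381; fixed 179; total 560.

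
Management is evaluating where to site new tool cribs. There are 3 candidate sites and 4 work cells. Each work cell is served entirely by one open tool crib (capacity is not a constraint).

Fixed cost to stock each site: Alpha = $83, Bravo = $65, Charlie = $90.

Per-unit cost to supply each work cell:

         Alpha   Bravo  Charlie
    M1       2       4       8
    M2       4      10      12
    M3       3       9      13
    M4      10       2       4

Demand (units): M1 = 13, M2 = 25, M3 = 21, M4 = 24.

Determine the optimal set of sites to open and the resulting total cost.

For any fixed open set, each work cell goes to its cheapest open site; total = fixed + service.
{Alpha, Bravo}: M1→Alpha 2·13=26, M2→Alpha 4·25=100, M3→Alpha 3·21=63, M4→Bravo 2·24=48. Service 237; fixed 148; total 385.
{Alpha, Charlie}: M1→Alpha 2·13=26, M2→Alpha 4·25=100, M3→Alpha 3·21=63, M4→Charlie 4·24=96. Service 285; fixed 173; total 458.
{Alpha, Bravo, Charlie}: service 237 + fixed 238 = 475
{Bravo}: service 539 + fixed 65 = 604
No other subset beats 385.

Open Alpha and Bravo; minimum total cost 385.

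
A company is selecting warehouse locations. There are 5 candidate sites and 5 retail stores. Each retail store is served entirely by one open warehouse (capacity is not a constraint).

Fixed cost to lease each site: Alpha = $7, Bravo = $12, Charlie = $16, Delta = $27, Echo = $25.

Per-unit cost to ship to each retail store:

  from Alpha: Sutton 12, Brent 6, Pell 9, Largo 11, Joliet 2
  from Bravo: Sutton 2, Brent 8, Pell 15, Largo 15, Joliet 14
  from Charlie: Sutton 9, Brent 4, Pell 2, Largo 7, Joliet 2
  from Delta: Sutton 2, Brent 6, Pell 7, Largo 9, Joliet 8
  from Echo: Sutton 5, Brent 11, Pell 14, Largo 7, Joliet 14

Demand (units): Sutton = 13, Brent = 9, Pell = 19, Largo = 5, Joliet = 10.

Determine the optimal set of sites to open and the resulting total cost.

For any fixed open set, each retail store goes to its cheapest open site; total = fixed + service.
{Bravo, Charlie}: Sutton→Bravo 2·13=26, Brent→Charlie 4·9=36, Pell→Charlie 2·19=38, Largo→Charlie 7·5=35, Joliet→Charlie 2·10=20. Service 155; fixed 28; total 183.
{Alpha, Bravo, Charlie}: service 155 + fixed 35 = 190
{Charlie, Delta}: Sutton→Delta 2·13=26, Brent→Charlie 4·9=36, Pell→Charlie 2·19=38, Largo→Charlie 7·5=35, Joliet→Charlie 2·10=20. Service 155; fixed 43; total 198.
{Alpha, Bravo, Charlie, Delta, Echo}: service 155 + fixed 87 = 242
No other subset beats 183.

Open Bravo and Charlie; minimum total cost 183.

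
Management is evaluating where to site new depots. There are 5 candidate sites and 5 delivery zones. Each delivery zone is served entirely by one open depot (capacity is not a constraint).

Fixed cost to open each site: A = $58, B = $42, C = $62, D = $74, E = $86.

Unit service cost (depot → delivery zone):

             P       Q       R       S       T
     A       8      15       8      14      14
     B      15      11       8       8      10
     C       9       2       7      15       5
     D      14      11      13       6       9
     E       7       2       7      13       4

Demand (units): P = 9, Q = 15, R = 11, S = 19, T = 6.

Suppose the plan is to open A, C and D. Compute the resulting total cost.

Total cost: 517

Each delivery zone is assigned to its cheapest site among the open ones.
{A, C, D}: P→A 8·9=72, Q→C 2·15=30, R→C 7·11=77, S→D 6·19=114, T→C 5·6=30. Service 323; fixed 194; total 517.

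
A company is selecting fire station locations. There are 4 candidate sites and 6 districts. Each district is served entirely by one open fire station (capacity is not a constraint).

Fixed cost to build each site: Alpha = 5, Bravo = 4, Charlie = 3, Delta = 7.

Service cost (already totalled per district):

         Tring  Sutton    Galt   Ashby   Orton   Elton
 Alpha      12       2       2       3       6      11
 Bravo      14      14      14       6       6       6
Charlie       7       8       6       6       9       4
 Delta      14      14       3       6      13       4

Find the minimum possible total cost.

Minimum total cost: 32

For any fixed open set, each district goes to its cheapest open site; total = fixed + service.
{Alpha, Charlie}: Tring→Charlie 7, Sutton→Alpha 2, Galt→Alpha 2, Ashby→Alpha 3, Orton→Alpha 6, Elton→Charlie 4. Service 24; fixed 8; total 32.
{Alpha, Bravo, Charlie}: Tring→Charlie 7, Sutton→Alpha 2, Galt→Alpha 2, Ashby→Alpha 3, Orton→Alpha 6, Elton→Charlie 4. Service 24; fixed 12; total 36.
{Alpha, Charlie, Delta}: service 24 + fixed 15 = 39
{Alpha, Bravo, Charlie, Delta}: Tring→Charlie 7, Sutton→Alpha 2, Galt→Alpha 2, Ashby→Alpha 3, Orton→Alpha 6, Elton→Charlie 4. Service 24; fixed 19; total 43.
(All 15 nonempty subsets were checked; Alpha and Charlie is lowest.)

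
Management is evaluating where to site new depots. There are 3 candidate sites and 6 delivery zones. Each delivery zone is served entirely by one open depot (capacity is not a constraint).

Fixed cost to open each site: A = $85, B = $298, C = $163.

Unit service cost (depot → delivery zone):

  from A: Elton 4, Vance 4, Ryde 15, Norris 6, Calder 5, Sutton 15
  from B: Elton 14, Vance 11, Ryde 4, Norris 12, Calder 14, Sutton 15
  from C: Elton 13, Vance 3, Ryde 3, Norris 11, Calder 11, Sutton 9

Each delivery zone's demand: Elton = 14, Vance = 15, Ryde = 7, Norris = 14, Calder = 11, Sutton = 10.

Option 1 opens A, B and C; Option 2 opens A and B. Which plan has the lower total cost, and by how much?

Option 1: {A, B, C}: Elton→A 4·14=56, Vance→C 3·15=45, Ryde→C 3·7=21, Norris→A 6·14=84, Calder→A 5·11=55, Sutton→C 9·10=90. Service 351; fixed 546; total 897.
Option 2: {A, B}: Elton→A 4·14=56, Vance→A 4·15=60, Ryde→B 4·7=28, Norris→A 6·14=84, Calder→A 5·11=55, Sutton→A 15·10=150. Service 433; fixed 383; total 816.
Difference: |897 − 816| = 81.

Option 2 is cheaper by 81.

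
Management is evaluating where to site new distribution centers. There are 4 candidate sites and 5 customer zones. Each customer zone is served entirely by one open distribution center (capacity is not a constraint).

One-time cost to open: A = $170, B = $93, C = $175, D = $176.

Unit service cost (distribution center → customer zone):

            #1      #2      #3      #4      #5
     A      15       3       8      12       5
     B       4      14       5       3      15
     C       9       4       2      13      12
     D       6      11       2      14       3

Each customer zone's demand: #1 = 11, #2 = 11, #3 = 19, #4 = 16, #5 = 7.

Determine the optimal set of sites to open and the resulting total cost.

For any fixed open set, each customer zone goes to its cheapest open site; total = fixed + service.
{A, B}: #1→B 4·11=44, #2→A 3·11=33, #3→B 5·19=95, #4→B 3·16=48, #5→A 5·7=35. Service 255; fixed 263; total 518.
{B, C}: #1→B 4·11=44, #2→C 4·11=44, #3→C 2·19=38, #4→B 3·16=48, #5→C 12·7=84. Service 258; fixed 268; total 526.
{B}: service 446 + fixed 93 = 539
{A, B, C, D}: #1→B 4·11=44, #2→A 3·11=33, #3→C 2·19=38, #4→B 3·16=48, #5→D 3·7=21. Service 184; fixed 614; total 798.
(All 15 nonempty subsets were checked; A and B is lowest.)

Open A and B; minimum total cost 518.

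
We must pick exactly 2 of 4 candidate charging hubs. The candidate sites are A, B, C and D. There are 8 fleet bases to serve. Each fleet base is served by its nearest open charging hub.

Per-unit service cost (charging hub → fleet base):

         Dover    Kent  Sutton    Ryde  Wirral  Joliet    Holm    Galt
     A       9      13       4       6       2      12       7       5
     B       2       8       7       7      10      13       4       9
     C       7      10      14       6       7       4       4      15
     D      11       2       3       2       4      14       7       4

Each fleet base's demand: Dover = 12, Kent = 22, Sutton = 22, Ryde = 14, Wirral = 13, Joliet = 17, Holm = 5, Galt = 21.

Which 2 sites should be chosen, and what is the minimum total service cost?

Choose C and D; total service cost 446.

With exactly 2 open, each fleet base uses its cheapest among the chosen.
{C, D}: Dover→C 7·12=84, Kent→D 2·22=44, Sutton→D 3·22=66, Ryde→D 2·14=28, Wirral→D 4·13=52, Joliet→C 4·17=68, Holm→C 4·5=20, Galt→D 4·21=84. Service cost 446.
{B, D}: service cost 539
{A, D}: service cost 595
Among all 6 size-2 choices, {C, D} is lowest.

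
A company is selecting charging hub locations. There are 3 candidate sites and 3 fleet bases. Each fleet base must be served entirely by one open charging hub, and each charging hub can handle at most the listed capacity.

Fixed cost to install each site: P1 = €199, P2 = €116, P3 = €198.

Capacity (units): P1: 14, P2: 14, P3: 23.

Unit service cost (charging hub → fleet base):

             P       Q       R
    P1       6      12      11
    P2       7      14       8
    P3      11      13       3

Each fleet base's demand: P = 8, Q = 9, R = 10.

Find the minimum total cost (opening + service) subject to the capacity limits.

Minimum total cost: 517

Open {P2, P3}: P→P2 7·8=56, Q→P3 13·9=117, R→P3 3·10=30.
Loads: P2 carries 8/14, P3 carries 19/23. Service 203; fixed 314; total 517.
Next best feasible plan costs 558.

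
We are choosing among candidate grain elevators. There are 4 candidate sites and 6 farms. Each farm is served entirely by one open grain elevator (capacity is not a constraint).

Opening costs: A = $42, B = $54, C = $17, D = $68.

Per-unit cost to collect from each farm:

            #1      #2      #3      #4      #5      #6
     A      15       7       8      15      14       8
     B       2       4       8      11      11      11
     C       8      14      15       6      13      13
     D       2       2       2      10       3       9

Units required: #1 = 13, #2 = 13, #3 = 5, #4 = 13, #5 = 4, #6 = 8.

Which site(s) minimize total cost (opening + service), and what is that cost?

For any fixed open set, each farm goes to its cheapest open site; total = fixed + service.
{C, D}: #1→D 2·13=26, #2→D 2·13=26, #3→D 2·5=10, #4→C 6·13=78, #5→D 3·4=12, #6→D 9·8=72. Service 224; fixed 85; total 309.
{A, C, D}: #1→D 2·13=26, #2→D 2·13=26, #3→D 2·5=10, #4→C 6·13=78, #5→D 3·4=12, #6→A 8·8=64. Service 216; fixed 127; total 343.
{D}: service 276 + fixed 68 = 344
{A, B, C, D}: service 216 + fixed 181 = 397
No other subset beats 309.

Open C and D; minimum total cost 309.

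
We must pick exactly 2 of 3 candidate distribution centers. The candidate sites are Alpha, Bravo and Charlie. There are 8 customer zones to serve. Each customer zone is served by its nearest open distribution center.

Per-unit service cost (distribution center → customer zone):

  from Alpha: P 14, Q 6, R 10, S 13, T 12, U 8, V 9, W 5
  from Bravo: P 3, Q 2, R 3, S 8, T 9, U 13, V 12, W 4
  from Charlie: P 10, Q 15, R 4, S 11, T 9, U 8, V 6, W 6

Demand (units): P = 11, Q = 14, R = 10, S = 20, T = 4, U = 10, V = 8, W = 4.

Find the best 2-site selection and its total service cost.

With exactly 2 open, each customer zone uses its cheapest among the chosen.
{Bravo, Charlie}: P→Bravo 3·11=33, Q→Bravo 2·14=28, R→Bravo 3·10=30, S→Bravo 8·20=160, T→Bravo 9·4=36, U→Charlie 8·10=80, V→Charlie 6·8=48, W→Bravo 4·4=16. Service cost 431.
{Alpha, Bravo}: service cost 455
{Alpha, Charlie}: service cost 638
Among all 3 size-2 choices, {Bravo, Charlie} is lowest.

Choose Bravo and Charlie; total service cost 431.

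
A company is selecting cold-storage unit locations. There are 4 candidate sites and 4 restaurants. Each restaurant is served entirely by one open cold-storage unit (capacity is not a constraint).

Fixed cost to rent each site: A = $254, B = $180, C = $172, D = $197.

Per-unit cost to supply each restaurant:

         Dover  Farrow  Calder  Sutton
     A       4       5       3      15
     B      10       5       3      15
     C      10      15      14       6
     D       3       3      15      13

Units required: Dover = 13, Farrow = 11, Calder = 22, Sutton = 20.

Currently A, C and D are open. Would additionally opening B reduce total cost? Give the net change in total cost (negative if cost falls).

No — net change +180 (cost rises by 180).

Current service cost with {A, C, D}: 258.
Adding B: each restaurant re-picks its cheapest; new service cost 258, saving 0.
Extra fixed cost: 180. Net change = 180 − 0 = 180.
(Totals: 881 → 1061.)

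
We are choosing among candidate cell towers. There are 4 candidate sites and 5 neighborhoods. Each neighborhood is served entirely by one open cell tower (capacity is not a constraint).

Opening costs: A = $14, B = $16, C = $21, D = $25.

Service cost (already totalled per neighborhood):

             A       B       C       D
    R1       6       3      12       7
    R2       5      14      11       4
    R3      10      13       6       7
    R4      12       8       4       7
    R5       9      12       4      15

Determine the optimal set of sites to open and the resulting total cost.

Open A only; minimum total cost 56.

For any fixed open set, each neighborhood goes to its cheapest open site; total = fixed + service.
{A}: R1→A 6, R2→A 5, R3→A 10, R4→A 12, R5→A 9. Service 42; fixed 14; total 56.
{C}: R1→C 12, R2→C 11, R3→C 6, R4→C 4, R5→C 4. Service 37; fixed 21; total 58.
{A, C}: service 25 + fixed 35 = 60
{A, B, C, D}: service 21 + fixed 76 = 97
No other subset beats 56.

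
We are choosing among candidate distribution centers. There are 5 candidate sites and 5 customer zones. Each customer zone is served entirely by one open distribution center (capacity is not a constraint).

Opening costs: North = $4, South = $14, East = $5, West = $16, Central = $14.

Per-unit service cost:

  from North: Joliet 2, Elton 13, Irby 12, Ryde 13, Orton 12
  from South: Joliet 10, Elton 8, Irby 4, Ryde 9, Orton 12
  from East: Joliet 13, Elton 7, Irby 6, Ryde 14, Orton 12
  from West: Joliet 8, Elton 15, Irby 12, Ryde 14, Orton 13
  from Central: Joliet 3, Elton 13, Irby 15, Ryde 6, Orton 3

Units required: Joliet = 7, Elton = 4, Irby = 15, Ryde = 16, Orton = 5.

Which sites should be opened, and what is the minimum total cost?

Open North, South and Central; minimum total cost 249.

For any fixed open set, each customer zone goes to its cheapest open site; total = fixed + service.
{North, South, Central}: Joliet→North 2·7=14, Elton→South 8·4=32, Irby→South 4·15=60, Ryde→Central 6·16=96, Orton→Central 3·5=15. Service 217; fixed 32; total 249.
{North, South, East, Central}: service 213 + fixed 37 = 250
{South, Central}: Joliet→Central 3·7=21, Elton→South 8·4=32, Irby→South 4·15=60, Ryde→Central 6·16=96, Orton→Central 3·5=15. Service 224; fixed 28; total 252.
{North, South, East, West, Central}: service 213 + fixed 53 = 266
No other subset beats 249.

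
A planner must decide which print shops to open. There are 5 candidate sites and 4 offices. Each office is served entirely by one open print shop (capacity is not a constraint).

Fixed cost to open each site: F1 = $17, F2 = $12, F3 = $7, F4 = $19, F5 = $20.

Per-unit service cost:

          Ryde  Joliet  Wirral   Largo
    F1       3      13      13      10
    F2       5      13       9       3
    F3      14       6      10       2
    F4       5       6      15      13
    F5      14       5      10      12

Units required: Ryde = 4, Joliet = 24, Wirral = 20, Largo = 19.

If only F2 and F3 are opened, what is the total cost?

Total cost: 401

Each office is assigned to its cheapest site among the open ones.
{F2, F3}: Ryde→F2 5·4=20, Joliet→F3 6·24=144, Wirral→F2 9·20=180, Largo→F3 2·19=38. Service 382; fixed 19; total 401.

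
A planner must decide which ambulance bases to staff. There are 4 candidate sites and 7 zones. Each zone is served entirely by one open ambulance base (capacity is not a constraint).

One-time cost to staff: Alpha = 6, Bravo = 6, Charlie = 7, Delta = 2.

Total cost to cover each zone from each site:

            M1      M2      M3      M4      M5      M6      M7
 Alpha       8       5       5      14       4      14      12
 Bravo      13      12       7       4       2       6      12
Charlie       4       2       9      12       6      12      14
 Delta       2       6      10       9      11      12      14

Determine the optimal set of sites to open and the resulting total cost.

For any fixed open set, each zone goes to its cheapest open site; total = fixed + service.
{Bravo, Delta}: M1→Delta 2, M2→Delta 6, M3→Bravo 7, M4→Bravo 4, M5→Bravo 2, M6→Bravo 6, M7→Bravo 12. Service 39; fixed 8; total 47.
{Alpha, Bravo, Delta}: M1→Delta 2, M2→Alpha 5, M3→Alpha 5, M4→Bravo 4, M5→Bravo 2, M6→Bravo 6, M7→Alpha 12. Service 36; fixed 14; total 50.
{Bravo, Charlie}: M1→Charlie 4, M2→Charlie 2, M3→Bravo 7, M4→Bravo 4, M5→Bravo 2, M6→Bravo 6, M7→Bravo 12. Service 37; fixed 13; total 50.
{Alpha, Bravo, Charlie, Delta}: M1→Delta 2, M2→Charlie 2, M3→Alpha 5, M4→Bravo 4, M5→Bravo 2, M6→Bravo 6, M7→Alpha 12. Service 33; fixed 21; total 54.
(All 15 nonempty subsets were checked; Bravo and Delta is lowest.)

Open Bravo and Delta; minimum total cost 47.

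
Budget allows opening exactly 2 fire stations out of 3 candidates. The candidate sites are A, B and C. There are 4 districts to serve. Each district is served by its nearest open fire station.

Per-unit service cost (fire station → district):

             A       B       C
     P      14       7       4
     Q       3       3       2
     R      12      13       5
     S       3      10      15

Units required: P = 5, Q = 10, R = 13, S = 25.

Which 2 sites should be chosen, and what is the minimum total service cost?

With exactly 2 open, each district uses its cheapest among the chosen.
{A, C}: P→C 4·5=20, Q→C 2·10=20, R→C 5·13=65, S→A 3·25=75. Service cost 180.
{A, B}: service cost 296
{B, C}: service cost 355
Among all 3 size-2 choices, {A, C} is lowest.

Choose A and C; total service cost 180.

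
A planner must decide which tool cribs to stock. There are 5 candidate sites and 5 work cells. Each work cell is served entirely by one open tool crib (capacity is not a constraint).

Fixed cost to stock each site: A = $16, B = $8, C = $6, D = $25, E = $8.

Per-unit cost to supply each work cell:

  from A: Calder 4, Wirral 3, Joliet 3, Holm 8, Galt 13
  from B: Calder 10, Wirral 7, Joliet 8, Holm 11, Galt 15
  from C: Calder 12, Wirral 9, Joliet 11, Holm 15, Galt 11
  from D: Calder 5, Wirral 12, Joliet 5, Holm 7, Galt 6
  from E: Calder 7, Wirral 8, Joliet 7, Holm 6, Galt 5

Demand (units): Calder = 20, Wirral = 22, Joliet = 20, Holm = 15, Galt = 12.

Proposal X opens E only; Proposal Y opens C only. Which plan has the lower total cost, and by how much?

Proposal X is cheaper by 407.

Proposal X: {E}: Calder→E 7·20=140, Wirral→E 8·22=176, Joliet→E 7·20=140, Holm→E 6·15=90, Galt→E 5·12=60. Service 606; fixed 8; total 614.
Proposal Y: {C}: Calder→C 12·20=240, Wirral→C 9·22=198, Joliet→C 11·20=220, Holm→C 15·15=225, Galt→C 11·12=132. Service 1015; fixed 6; total 1021.
Difference: |614 − 1021| = 407.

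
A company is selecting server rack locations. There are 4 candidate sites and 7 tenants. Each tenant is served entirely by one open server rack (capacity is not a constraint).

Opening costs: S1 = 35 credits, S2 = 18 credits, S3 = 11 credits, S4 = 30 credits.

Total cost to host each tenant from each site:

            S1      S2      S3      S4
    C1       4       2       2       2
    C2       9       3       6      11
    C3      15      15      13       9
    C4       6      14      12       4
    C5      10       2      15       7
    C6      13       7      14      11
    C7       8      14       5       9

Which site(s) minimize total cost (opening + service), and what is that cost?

Open S2 and S3; minimum total cost 73.

For any fixed open set, each tenant goes to its cheapest open site; total = fixed + service.
{S2, S3}: C1→S2 2, C2→S2 3, C3→S3 13, C4→S3 12, C5→S2 2, C6→S2 7, C7→S3 5. Service 44; fixed 29; total 73.
{S2}: C1→S2 2, C2→S2 3, C3→S2 15, C4→S2 14, C5→S2 2, C6→S2 7, C7→S2 14. Service 57; fixed 18; total 75.
{S3}: C1→S3 2, C2→S3 6, C3→S3 13, C4→S3 12, C5→S3 15, C6→S3 14, C7→S3 5. Service 67; fixed 11; total 78.
{S1, S2, S3, S4}: C1→S2 2, C2→S2 3, C3→S4 9, C4→S4 4, C5→S2 2, C6→S2 7, C7→S3 5. Service 32; fixed 94; total 126.
No other subset beats 73.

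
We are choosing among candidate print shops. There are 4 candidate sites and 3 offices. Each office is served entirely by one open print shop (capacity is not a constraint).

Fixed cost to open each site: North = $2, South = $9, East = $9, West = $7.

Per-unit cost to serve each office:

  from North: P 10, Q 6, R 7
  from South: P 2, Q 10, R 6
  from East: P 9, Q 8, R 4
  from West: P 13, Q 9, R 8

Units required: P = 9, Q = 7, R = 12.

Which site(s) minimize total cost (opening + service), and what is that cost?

Open North, South and East; minimum total cost 128.

For any fixed open set, each office goes to its cheapest open site; total = fixed + service.
{North, South, East}: P→South 2·9=18, Q→North 6·7=42, R→East 4·12=48. Service 108; fixed 20; total 128.
{North, South, East, West}: service 108 + fixed 27 = 135
{South, East}: service 122 + fixed 18 = 140
{North}: service 216 + fixed 2 = 218
(All 15 nonempty subsets were checked; North, South and East is lowest.)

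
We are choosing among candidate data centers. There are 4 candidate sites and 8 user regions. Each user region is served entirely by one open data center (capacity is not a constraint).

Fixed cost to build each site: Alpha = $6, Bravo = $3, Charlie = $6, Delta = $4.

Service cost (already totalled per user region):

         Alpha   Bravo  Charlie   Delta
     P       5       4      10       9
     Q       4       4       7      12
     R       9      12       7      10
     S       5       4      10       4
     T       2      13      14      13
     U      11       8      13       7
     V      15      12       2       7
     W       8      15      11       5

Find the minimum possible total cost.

For any fixed open set, each user region goes to its cheapest open site; total = fixed + service.
{Alpha, Charlie, Delta}: P→Alpha 5, Q→Alpha 4, R→Charlie 7, S→Delta 4, T→Alpha 2, U→Delta 7, V→Charlie 2, W→Delta 5. Service 36; fixed 16; total 52.
{Alpha, Delta}: service 43 + fixed 10 = 53
{Alpha, Bravo, Charlie}: service 39 + fixed 15 = 54
{Alpha, Bravo, Charlie, Delta}: P→Bravo 4, Q→Alpha 4, R→Charlie 7, S→Bravo 4, T→Alpha 2, U→Delta 7, V→Charlie 2, W→Delta 5. Service 35; fixed 19; total 54.
(All 15 nonempty subsets were checked; Alpha, Charlie and Delta is lowest.)

Minimum total cost: 52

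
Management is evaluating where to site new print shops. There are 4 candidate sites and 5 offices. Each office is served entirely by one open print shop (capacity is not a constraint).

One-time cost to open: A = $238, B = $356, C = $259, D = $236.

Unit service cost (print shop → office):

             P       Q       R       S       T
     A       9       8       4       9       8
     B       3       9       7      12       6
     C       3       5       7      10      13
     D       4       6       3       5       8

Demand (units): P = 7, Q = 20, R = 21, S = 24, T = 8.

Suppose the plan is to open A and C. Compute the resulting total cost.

Each office is assigned to its cheapest site among the open ones.
{A, C}: P→C 3·7=21, Q→C 5·20=100, R→A 4·21=84, S→A 9·24=216, T→A 8·8=64. Service 485; fixed 497; total 982.

Total cost: 982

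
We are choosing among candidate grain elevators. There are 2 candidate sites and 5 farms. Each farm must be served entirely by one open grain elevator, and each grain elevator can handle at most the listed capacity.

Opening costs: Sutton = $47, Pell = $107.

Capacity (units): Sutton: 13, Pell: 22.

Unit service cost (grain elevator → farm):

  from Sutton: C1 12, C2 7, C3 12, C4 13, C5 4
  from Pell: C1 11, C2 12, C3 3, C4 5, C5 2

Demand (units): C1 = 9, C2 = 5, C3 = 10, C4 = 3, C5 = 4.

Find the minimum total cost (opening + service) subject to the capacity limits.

Open {Sutton, Pell}: C1→Pell 11·9=99, C2→Sutton 7·5=35, C3→Pell 3·10=30, C4→Pell 5·3=15, C5→Sutton 4·4=16.
Loads: Sutton carries 9/13, Pell carries 22/22. Service 195; fixed 154; total 349.
Next best feasible plan costs 373.

Minimum total cost: 349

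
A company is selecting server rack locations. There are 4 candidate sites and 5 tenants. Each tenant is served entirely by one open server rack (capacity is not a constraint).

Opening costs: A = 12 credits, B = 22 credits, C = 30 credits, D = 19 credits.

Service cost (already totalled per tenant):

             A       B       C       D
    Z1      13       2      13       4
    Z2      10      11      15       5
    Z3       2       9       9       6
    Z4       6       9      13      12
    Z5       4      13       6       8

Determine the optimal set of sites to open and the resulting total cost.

For any fixed open set, each tenant goes to its cheapest open site; total = fixed + service.
{A}: Z1→A 13, Z2→A 10, Z3→A 2, Z4→A 6, Z5→A 4. Service 35; fixed 12; total 47.
{A, D}: Z1→D 4, Z2→D 5, Z3→A 2, Z4→A 6, Z5→A 4. Service 21; fixed 31; total 52.
{D}: Z1→D 4, Z2→D 5, Z3→D 6, Z4→D 12, Z5→D 8. Service 35; fixed 19; total 54.
{A, B, C, D}: service 19 + fixed 83 = 102
No other subset beats 47.

Open A only; minimum total cost 47.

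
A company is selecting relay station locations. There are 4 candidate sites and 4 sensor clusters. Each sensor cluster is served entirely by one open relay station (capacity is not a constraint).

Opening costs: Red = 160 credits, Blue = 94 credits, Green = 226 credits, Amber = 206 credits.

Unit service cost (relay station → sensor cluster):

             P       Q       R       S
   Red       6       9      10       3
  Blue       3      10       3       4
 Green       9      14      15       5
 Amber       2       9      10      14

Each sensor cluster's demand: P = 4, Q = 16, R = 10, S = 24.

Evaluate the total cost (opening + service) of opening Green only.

Total cost: 756

Each sensor cluster is assigned to its cheapest site among the open ones.
{Green}: P→Green 9·4=36, Q→Green 14·16=224, R→Green 15·10=150, S→Green 5·24=120. Service 530; fixed 226; total 756.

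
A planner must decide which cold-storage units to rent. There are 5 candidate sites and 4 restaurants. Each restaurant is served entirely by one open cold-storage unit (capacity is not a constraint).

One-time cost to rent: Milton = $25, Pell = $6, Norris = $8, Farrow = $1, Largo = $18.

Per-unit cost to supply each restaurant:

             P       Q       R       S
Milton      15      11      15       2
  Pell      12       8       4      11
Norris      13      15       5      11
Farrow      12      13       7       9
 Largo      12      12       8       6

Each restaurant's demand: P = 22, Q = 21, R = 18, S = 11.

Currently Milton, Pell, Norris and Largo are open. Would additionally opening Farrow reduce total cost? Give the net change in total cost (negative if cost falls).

No — net change +1 (cost rises by 1).

Current service cost with {Milton, Pell, Norris, Largo}: 526.
Adding Farrow: each restaurant re-picks its cheapest; new service cost 526, saving 0.
Extra fixed cost: 1. Net change = 1 − 0 = 1.
(Totals: 583 → 584.)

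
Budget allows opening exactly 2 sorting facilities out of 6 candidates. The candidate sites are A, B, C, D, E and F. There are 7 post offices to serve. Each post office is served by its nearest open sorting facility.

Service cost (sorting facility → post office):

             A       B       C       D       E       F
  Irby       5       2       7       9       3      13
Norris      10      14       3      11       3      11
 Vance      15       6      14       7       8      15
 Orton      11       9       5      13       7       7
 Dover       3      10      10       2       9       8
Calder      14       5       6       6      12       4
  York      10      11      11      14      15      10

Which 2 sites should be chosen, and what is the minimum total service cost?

Choose C and D; total service cost 41.

With exactly 2 open, each post office uses its cheapest among the chosen.
{C, D}: Irby→C 7, Norris→C 3, Vance→D 7, Orton→C 5, Dover→D 2, Calder→C 6, York→C 11. Service cost 41.
{B, C}: service cost 42
{D, E}: service cost 42
Among all 15 size-2 choices, {C, D} is lowest.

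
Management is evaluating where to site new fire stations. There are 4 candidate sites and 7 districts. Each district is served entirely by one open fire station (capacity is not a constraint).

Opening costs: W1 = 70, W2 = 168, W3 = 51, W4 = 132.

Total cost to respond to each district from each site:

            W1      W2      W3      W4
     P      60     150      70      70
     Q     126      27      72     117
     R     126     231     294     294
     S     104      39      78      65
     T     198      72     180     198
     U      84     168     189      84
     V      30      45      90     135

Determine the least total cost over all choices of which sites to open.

Minimum total cost: 676

For any fixed open set, each district goes to its cheapest open site; total = fixed + service.
{W1, W2}: P→W1 60, Q→W2 27, R→W1 126, S→W2 39, T→W2 72, U→W1 84, V→W1 30. Service 438; fixed 238; total 676.
{W1, W2, W3}: service 438 + fixed 289 = 727
{W1, W3}: P→W1 60, Q→W3 72, R→W1 126, S→W3 78, T→W3 180, U→W1 84, V→W1 30. Service 630; fixed 121; total 751.
{W1, W2, W3, W4}: P→W1 60, Q→W2 27, R→W1 126, S→W2 39, T→W2 72, U→W1 84, V→W1 30. Service 438; fixed 421; total 859.
No other subset beats 676.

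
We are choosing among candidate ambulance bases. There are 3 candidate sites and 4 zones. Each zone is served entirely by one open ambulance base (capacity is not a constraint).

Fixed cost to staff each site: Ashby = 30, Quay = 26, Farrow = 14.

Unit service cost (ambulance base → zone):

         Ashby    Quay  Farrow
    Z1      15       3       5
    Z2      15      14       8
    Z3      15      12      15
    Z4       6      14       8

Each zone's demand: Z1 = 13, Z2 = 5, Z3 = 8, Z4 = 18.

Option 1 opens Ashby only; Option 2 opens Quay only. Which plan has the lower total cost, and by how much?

Option 1: {Ashby}: Z1→Ashby 15·13=195, Z2→Ashby 15·5=75, Z3→Ashby 15·8=120, Z4→Ashby 6·18=108. Service 498; fixed 30; total 528.
Option 2: {Quay}: Z1→Quay 3·13=39, Z2→Quay 14·5=70, Z3→Quay 12·8=96, Z4→Quay 14·18=252. Service 457; fixed 26; total 483.
Difference: |528 − 483| = 45.

Option 2 is cheaper by 45.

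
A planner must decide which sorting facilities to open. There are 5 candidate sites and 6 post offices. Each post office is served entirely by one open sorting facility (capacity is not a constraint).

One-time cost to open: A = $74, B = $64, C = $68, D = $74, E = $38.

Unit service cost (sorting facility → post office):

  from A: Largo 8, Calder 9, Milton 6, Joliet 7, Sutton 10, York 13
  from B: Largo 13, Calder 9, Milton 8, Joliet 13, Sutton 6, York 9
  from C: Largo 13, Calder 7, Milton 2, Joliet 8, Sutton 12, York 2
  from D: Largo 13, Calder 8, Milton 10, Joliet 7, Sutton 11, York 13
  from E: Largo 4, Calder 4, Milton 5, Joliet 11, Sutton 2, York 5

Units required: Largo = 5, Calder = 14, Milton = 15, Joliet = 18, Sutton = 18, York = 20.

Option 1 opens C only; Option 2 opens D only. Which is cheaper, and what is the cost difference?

Option 1: {C}: Largo→C 13·5=65, Calder→C 7·14=98, Milton→C 2·15=30, Joliet→C 8·18=144, Sutton→C 12·18=216, York→C 2·20=40. Service 593; fixed 68; total 661.
Option 2: {D}: Largo→D 13·5=65, Calder→D 8·14=112, Milton→D 10·15=150, Joliet→D 7·18=126, Sutton→D 11·18=198, York→D 13·20=260. Service 911; fixed 74; total 985.
Difference: |661 − 985| = 324.

Option 1 is cheaper by 324.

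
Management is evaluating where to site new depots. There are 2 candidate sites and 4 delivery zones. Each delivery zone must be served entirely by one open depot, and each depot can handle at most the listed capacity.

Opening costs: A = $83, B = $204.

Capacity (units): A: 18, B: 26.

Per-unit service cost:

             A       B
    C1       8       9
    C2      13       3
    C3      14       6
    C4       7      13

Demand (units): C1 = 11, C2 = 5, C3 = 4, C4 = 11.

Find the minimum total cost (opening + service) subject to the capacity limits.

Minimum total cost: 502

Open {A, B}: C1→B 9·11=99, C2→B 3·5=15, C3→B 6·4=24, C4→A 7·11=77.
Loads: A carries 11/18, B carries 20/26. Service 215; fixed 287; total 502.
Next best feasible plan costs 534.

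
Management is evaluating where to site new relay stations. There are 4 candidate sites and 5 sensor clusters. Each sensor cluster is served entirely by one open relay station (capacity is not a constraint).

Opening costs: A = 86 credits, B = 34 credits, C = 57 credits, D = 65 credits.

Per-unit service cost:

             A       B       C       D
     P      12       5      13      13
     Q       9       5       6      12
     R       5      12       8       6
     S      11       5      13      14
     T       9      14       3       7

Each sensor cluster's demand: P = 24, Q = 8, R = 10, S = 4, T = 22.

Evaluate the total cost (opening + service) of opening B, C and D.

Total cost: 462

Each sensor cluster is assigned to its cheapest site among the open ones.
{B, C, D}: P→B 5·24=120, Q→B 5·8=40, R→D 6·10=60, S→B 5·4=20, T→C 3·22=66. Service 306; fixed 156; total 462.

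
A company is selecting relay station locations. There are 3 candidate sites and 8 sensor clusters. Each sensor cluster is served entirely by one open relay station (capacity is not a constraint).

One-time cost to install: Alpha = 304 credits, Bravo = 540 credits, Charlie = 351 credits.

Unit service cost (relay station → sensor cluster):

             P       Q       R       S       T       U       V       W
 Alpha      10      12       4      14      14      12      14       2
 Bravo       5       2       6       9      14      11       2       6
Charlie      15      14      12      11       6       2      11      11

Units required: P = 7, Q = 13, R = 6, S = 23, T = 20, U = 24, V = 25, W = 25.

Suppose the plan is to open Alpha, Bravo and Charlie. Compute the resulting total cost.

Each sensor cluster is assigned to its cheapest site among the open ones.
{Alpha, Bravo, Charlie}: P→Bravo 5·7=35, Q→Bravo 2·13=26, R→Alpha 4·6=24, S→Bravo 9·23=207, T→Charlie 6·20=120, U→Charlie 2·24=48, V→Bravo 2·25=50, W→Alpha 2·25=50. Service 560; fixed 1195; total 1755.

Total cost: 1755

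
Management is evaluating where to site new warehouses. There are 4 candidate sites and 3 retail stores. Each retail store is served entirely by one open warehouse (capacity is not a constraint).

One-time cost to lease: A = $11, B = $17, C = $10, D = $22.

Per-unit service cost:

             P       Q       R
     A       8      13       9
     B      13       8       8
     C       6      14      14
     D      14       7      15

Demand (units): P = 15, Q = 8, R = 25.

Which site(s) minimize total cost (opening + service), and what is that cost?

Open B and C; minimum total cost 381.

For any fixed open set, each retail store goes to its cheapest open site; total = fixed + service.
{B, C}: P→C 6·15=90, Q→B 8·8=64, R→B 8·25=200. Service 354; fixed 27; total 381.
{A, B, C}: service 354 + fixed 38 = 392
{B, C, D}: service 346 + fixed 49 = 395
{A, B, C, D}: service 346 + fixed 60 = 406
No other subset beats 381.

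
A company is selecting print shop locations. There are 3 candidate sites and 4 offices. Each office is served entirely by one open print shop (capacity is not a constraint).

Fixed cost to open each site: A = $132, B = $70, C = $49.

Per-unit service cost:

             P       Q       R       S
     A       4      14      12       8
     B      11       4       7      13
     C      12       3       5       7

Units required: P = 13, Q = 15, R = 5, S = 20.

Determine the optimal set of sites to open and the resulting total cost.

Open C only; minimum total cost 415.

For any fixed open set, each office goes to its cheapest open site; total = fixed + service.
{C}: P→C 12·13=156, Q→C 3·15=45, R→C 5·5=25, S→C 7·20=140. Service 366; fixed 49; total 415.
{A, C}: P→A 4·13=52, Q→C 3·15=45, R→C 5·5=25, S→C 7·20=140. Service 262; fixed 181; total 443.
{B, C}: P→B 11·13=143, Q→C 3·15=45, R→C 5·5=25, S→C 7·20=140. Service 353; fixed 119; total 472.
{A, B, C}: P→A 4·13=52, Q→C 3·15=45, R→C 5·5=25, S→C 7·20=140. Service 262; fixed 251; total 513.
No other subset beats 415.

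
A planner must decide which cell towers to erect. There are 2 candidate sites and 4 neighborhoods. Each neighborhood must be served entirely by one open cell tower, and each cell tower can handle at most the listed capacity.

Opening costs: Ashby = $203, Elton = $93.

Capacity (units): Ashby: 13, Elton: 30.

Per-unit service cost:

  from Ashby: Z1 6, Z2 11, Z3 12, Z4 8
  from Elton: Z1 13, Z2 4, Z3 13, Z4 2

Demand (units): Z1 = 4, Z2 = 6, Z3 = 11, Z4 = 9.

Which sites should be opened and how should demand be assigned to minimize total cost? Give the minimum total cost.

Minimum total cost: 330

Open {Elton}: Z1→Elton 13·4=52, Z2→Elton 4·6=24, Z3→Elton 13·11=143, Z4→Elton 2·9=18.
Loads: Elton carries 30/30. Service 237; fixed 93; total 330.
Next best feasible plan costs 505.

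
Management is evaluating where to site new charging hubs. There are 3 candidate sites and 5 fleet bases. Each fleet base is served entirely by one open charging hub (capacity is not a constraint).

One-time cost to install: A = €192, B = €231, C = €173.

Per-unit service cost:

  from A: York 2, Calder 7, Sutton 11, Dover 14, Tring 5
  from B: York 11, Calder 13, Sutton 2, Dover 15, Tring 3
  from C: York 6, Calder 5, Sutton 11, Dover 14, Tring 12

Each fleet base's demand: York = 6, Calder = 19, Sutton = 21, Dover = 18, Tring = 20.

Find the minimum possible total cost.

For any fixed open set, each fleet base goes to its cheapest open site; total = fixed + service.
{B, C}: York→C 6·6=36, Calder→C 5·19=95, Sutton→B 2·21=42, Dover→C 14·18=252, Tring→B 3·20=60. Service 485; fixed 404; total 889.
{B}: service 685 + fixed 231 = 916
{A}: service 728 + fixed 192 = 920
{A, B, C}: York→A 2·6=12, Calder→C 5·19=95, Sutton→B 2·21=42, Dover→A 14·18=252, Tring→B 3·20=60. Service 461; fixed 596; total 1057.
No other subset beats 889.

Minimum total cost: 889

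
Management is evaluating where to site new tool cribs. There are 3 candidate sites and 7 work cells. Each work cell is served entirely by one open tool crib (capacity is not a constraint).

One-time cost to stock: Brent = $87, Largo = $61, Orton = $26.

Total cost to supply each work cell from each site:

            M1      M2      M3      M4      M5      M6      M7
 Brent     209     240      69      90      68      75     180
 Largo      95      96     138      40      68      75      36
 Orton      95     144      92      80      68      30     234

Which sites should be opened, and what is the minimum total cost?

Open Largo and Orton; minimum total cost 544.

For any fixed open set, each work cell goes to its cheapest open site; total = fixed + service.
{Largo, Orton}: M1→Largo 95, M2→Largo 96, M3→Orton 92, M4→Largo 40, M5→Largo 68, M6→Orton 30, M7→Largo 36. Service 457; fixed 87; total 544.
{Brent, Largo, Orton}: M1→Largo 95, M2→Largo 96, M3→Brent 69, M4→Largo 40, M5→Brent 68, M6→Orton 30, M7→Largo 36. Service 434; fixed 174; total 608.
{Largo}: service 548 + fixed 61 = 609
{Orton}: M1→Orton 95, M2→Orton 144, M3→Orton 92, M4→Orton 80, M5→Orton 68, M6→Orton 30, M7→Orton 234. Service 743; fixed 26; total 769.
(All 7 nonempty subsets were checked; Largo and Orton is lowest.)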